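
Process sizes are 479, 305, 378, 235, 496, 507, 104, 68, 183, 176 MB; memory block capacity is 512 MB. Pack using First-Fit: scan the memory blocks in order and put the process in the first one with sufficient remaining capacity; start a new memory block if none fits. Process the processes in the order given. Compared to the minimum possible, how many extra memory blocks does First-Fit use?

First-Fit: [479] [305,104,68] [378] [235,183] [496] [507] [176] → 7 memory blocks.
Total size 2931 MB; any packing needs at least ⌈2931/512⌉ = 6 memory blocks.
An optimal packing achieves that bound: [507] [496] [479] [378,104] [305,183] [235,176,68] → 6 memory blocks.
Excess: 7 − 6 = 1.

1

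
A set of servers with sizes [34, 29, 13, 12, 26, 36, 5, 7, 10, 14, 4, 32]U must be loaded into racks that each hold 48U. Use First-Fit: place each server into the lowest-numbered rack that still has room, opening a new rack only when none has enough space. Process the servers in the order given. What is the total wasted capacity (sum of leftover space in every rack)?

18

34U → rack 1 (remaining 14U)
29U → rack 2 (remaining 19U)
13U → rack 1 (remaining 1U)
12U → rack 2 (remaining 7U)
26U → rack 3 (remaining 22U)
36U → rack 4 (remaining 12U)
5U → rack 2 (remaining 2U)
7U → rack 3 (remaining 15U)
10U → rack 3 (remaining 5U)
14U → rack 5 (remaining 34U)
4U → rack 3 (remaining 1U)
32U → rack 5 (remaining 2U)
5 racks × 48U = 240U; used 222U; unused 18U.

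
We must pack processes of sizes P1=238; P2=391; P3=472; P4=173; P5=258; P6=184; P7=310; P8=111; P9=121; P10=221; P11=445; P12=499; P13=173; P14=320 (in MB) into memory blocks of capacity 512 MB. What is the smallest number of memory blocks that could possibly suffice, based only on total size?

Total size = 238 + 391 + 472 + 173 + 258 + 184 + 310 + 111 + 121 + 221 + 445 + 499 + 173 + 320 = 3916 MB.
⌈3916 / 512⌉ = 8.

8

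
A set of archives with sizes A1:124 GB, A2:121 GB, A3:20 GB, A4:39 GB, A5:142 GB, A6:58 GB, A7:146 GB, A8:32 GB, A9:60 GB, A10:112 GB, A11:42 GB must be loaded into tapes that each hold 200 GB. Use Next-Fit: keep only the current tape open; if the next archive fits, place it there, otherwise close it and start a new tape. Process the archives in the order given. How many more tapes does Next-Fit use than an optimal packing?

Next-Fit: [124] [121,20,39] [142,58] [146,32] [60,112] [42] → 6 tapes.
Total size 896 GB; any packing needs at least ⌈896/200⌉ = 5 tapes.
An optimal packing achieves that bound: [146,42] [142,58] [124,60] [121,39,32] [112,20] → 5 tapes.
Excess: 6 − 5 = 1.

1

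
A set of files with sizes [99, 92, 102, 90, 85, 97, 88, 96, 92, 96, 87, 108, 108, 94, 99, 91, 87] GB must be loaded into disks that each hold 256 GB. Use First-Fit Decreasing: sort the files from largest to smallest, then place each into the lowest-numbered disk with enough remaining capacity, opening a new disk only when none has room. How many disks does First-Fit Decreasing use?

Sorted descending: 108, 108, 102, 99, 99, 97, 96, 96, 94, 92, 92, 91, 90, 88, 87, 87, 85.
108 GB → disk 1 (remaining 148 GB)
108 GB → disk 1 (remaining 40 GB)
102 GB → disk 2 (remaining 154 GB)
99 GB → disk 2 (remaining 55 GB)
99 GB → disk 3 (remaining 157 GB)
97 GB → disk 3 (remaining 60 GB)
96 GB → disk 4 (remaining 160 GB)
96 GB → disk 4 (remaining 64 GB)
94 GB → disk 5 (remaining 162 GB)
92 GB → disk 5 (remaining 70 GB)
92 GB → disk 6 (remaining 164 GB)
91 GB → disk 6 (remaining 73 GB)
90 GB → disk 7 (remaining 166 GB)
88 GB → disk 7 (remaining 78 GB)
87 GB → disk 8 (remaining 169 GB)
87 GB → disk 8 (remaining 82 GB)
85 GB → disk 9 (remaining 171 GB)
Final disks: [108,108] [102,99] [99,97] [96,96] [94,92] [92,91] [90,88] [87,87] [85].

9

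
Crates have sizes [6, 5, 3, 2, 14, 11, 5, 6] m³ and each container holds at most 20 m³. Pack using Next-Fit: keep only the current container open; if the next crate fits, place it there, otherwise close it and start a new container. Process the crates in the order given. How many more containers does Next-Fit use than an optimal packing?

Next-Fit: [6,5,3,2] [14] [11,5] [6] → 4 containers.
Total size 52 m³; any packing needs at least ⌈52/20⌉ = 3 containers.
An optimal packing achieves that bound: [14,6] [11,6,3] [5,5,2] → 3 containers.
Excess: 4 − 3 = 1.

1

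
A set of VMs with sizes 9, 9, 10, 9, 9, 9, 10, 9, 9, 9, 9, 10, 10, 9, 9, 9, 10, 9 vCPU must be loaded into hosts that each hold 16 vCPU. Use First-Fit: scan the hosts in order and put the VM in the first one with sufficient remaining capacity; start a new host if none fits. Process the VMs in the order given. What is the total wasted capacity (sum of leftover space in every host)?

host 1: place 9 vCPU, 7 vCPU left
host 2: place 9 vCPU, 7 vCPU left
host 3: place 10 vCPU, 6 vCPU left
host 4: place 9 vCPU, 7 vCPU left
host 5: place 9 vCPU, 7 vCPU left
host 6: place 9 vCPU, 7 vCPU left
host 7: place 10 vCPU, 6 vCPU left
host 8: place 9 vCPU, 7 vCPU left
host 9: place 9 vCPU, 7 vCPU left
host 10: place 9 vCPU, 7 vCPU left
host 11: place 9 vCPU, 7 vCPU left
host 12: place 10 vCPU, 6 vCPU left
host 13: place 10 vCPU, 6 vCPU left
host 14: place 9 vCPU, 7 vCPU left
host 15: place 9 vCPU, 7 vCPU left
host 16: place 9 vCPU, 7 vCPU left
host 17: place 10 vCPU, 6 vCPU left
host 18: place 9 vCPU, 7 vCPU left
18 hosts × 16 vCPU = 288 vCPU; used 167 vCPU; unused 121 vCPU.

121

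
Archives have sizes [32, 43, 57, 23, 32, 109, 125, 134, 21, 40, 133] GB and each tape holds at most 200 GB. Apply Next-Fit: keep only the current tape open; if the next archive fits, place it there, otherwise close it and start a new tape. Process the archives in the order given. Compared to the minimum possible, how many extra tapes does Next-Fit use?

1

Next-Fit: [32,43,57,23,32] [109] [125] [134,21,40] [133] → 5 tapes.
Total size 749 GB; any packing needs at least ⌈749/200⌉ = 4 tapes.
An optimal packing achieves that bound: [134,57] [133,43,23] [125,40,32] [109,32,21] → 4 tapes.
Excess: 5 − 4 = 1.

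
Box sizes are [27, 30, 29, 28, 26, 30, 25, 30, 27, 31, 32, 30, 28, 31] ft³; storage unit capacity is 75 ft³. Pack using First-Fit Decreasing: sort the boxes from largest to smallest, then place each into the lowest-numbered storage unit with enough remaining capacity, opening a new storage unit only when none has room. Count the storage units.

Sorted descending: 32, 31, 31, 30, 30, 30, 30, 29, 28, 28, 27, 27, 26, 25.
Put 32 ft³ in storage unit 1; 43 ft³ remain.
Put 31 ft³ in storage unit 1; 12 ft³ remain.
Put 31 ft³ in storage unit 2; 44 ft³ remain.
Put 30 ft³ in storage unit 2; 14 ft³ remain.
Put 30 ft³ in storage unit 3; 45 ft³ remain.
Put 30 ft³ in storage unit 3; 15 ft³ remain.
Put 30 ft³ in storage unit 4; 45 ft³ remain.
Put 29 ft³ in storage unit 4; 16 ft³ remain.
Put 28 ft³ in storage unit 5; 47 ft³ remain.
Put 28 ft³ in storage unit 5; 19 ft³ remain.
Put 27 ft³ in storage unit 6; 48 ft³ remain.
Put 27 ft³ in storage unit 6; 21 ft³ remain.
Put 26 ft³ in storage unit 7; 49 ft³ remain.
Put 25 ft³ in storage unit 7; 24 ft³ remain.
Final storage units: [32,31] [31,30] [30,30] [30,29] [28,28] [27,27] [26,25].

7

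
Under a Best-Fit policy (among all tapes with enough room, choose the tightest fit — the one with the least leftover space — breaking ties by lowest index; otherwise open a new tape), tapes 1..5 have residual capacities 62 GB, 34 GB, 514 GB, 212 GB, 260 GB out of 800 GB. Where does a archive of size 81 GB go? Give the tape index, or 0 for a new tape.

4

Tapes with room: tape 3 (514 GB), tape 4 (212 GB), tape 5 (260 GB).
Tightest fit is tape 4 with 212 GB free.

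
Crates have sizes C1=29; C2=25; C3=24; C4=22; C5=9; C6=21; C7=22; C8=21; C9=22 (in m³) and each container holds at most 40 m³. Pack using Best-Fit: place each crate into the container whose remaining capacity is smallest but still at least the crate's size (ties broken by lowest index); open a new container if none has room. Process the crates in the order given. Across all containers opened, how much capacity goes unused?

125

container 1: place C1 (29 m³), 11 m³ left
container 2: place C2 (25 m³), 15 m³ left
container 3: place C3 (24 m³), 16 m³ left
container 4: place C4 (22 m³), 18 m³ left
container 1: place C5 (9 m³), 2 m³ left
container 5: place C6 (21 m³), 19 m³ left
container 6: place C7 (22 m³), 18 m³ left
container 7: place C8 (21 m³), 19 m³ left
container 8: place C9 (22 m³), 18 m³ left
8 containers × 40 m³ = 320 m³; used 195 m³; unused 125 m³.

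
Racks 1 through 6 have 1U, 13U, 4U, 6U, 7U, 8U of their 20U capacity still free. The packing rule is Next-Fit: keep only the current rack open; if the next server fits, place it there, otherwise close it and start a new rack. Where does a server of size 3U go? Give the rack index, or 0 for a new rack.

6

Next-Fit only looks at rack 6, which has 8U free.
3U fits there.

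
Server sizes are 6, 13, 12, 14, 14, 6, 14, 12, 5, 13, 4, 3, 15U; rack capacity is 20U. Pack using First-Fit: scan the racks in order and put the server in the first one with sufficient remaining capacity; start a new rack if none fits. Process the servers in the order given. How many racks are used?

Put 6U in rack 1; 14U remain.
Put 13U in rack 1; 1U remain.
Put 12U in rack 2; 8U remain.
Put 14U in rack 3; 6U remain.
Put 14U in rack 4; 6U remain.
Put 6U in rack 2; 2U remain.
Put 14U in rack 5; 6U remain.
Put 12U in rack 6; 8U remain.
Put 5U in rack 3; 1U remain.
Put 13U in rack 7; 7U remain.
Put 4U in rack 4; 2U remain.
Put 3U in rack 5; 3U remain.
Put 15U in rack 8; 5U remain.

8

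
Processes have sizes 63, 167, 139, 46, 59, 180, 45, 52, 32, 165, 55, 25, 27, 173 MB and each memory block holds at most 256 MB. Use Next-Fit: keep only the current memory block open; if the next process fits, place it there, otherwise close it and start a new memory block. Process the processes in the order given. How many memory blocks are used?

63 MB → memory block 1 (remaining 193 MB)
167 MB → memory block 1 (remaining 26 MB)
139 MB → memory block 2 (remaining 117 MB)
46 MB → memory block 2 (remaining 71 MB)
59 MB → memory block 2 (remaining 12 MB)
180 MB → memory block 3 (remaining 76 MB)
45 MB → memory block 3 (remaining 31 MB)
52 MB → memory block 4 (remaining 204 MB)
32 MB → memory block 4 (remaining 172 MB)
165 MB → memory block 4 (remaining 7 MB)
55 MB → memory block 5 (remaining 201 MB)
25 MB → memory block 5 (remaining 176 MB)
27 MB → memory block 5 (remaining 149 MB)
173 MB → memory block 6 (remaining 83 MB)
Final memory blocks: [63,167] [139,46,59] [180,45] [52,32,165] [55,25,27] [173].

6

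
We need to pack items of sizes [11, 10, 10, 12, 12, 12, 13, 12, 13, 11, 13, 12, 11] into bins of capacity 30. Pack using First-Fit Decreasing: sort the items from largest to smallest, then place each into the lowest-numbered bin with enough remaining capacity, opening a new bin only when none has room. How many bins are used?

7

Sorted descending: 13, 13, 13, 12, 12, 12, 12, 12, 11, 11, 11, 10, 10.
Put 13 in bin 1; 17 remain.
Put 13 in bin 1; 4 remain.
Put 13 in bin 2; 17 remain.
Put 12 in bin 2; 5 remain.
Put 12 in bin 3; 18 remain.
Put 12 in bin 3; 6 remain.
Put 12 in bin 4; 18 remain.
Put 12 in bin 4; 6 remain.
Put 11 in bin 5; 19 remain.
Put 11 in bin 5; 8 remain.
Put 11 in bin 6; 19 remain.
Put 10 in bin 6; 9 remain.
Put 10 in bin 7; 20 remain.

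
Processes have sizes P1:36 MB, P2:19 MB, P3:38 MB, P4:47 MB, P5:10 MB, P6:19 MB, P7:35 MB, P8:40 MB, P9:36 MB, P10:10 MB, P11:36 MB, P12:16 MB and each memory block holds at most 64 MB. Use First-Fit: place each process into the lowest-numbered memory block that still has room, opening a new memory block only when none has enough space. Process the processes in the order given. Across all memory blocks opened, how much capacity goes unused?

106

Put P1 (36 MB) in memory block 1; 28 MB remain.
Put P2 (19 MB) in memory block 1; 9 MB remain.
Put P3 (38 MB) in memory block 2; 26 MB remain.
Put P4 (47 MB) in memory block 3; 17 MB remain.
Put P5 (10 MB) in memory block 2; 16 MB remain.
Put P6 (19 MB) in memory block 4; 45 MB remain.
Put P7 (35 MB) in memory block 4; 10 MB remain.
Put P8 (40 MB) in memory block 5; 24 MB remain.
Put P9 (36 MB) in memory block 6; 28 MB remain.
Put P10 (10 MB) in memory block 2; 6 MB remain.
Put P11 (36 MB) in memory block 7; 28 MB remain.
Put P12 (16 MB) in memory block 3; 1 MB remain.
7 memory blocks × 64 MB = 448 MB; used 342 MB; unused 106 MB.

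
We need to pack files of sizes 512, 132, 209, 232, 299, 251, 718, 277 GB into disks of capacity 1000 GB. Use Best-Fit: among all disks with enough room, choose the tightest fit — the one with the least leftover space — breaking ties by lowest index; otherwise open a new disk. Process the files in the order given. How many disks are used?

3

disk 1: place 512 GB, 488 GB left
disk 1: place 132 GB, 356 GB left
disk 1: place 209 GB, 147 GB left
disk 2: place 232 GB, 768 GB left
disk 2: place 299 GB, 469 GB left
disk 2: place 251 GB, 218 GB left
disk 3: place 718 GB, 282 GB left
disk 3: place 277 GB, 5 GB left
Final disks: [512,132,209] [232,299,251] [718,277].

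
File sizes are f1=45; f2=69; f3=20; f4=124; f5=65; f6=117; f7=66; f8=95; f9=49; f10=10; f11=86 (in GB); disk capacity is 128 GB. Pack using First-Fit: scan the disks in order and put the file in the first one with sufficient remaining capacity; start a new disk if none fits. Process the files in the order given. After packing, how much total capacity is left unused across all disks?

150

Put f1 (45 GB) in disk 1; 83 GB remain.
Put f2 (69 GB) in disk 1; 14 GB remain.
Put f3 (20 GB) in disk 2; 108 GB remain.
Put f4 (124 GB) in disk 3; 4 GB remain.
Put f5 (65 GB) in disk 2; 43 GB remain.
Put f6 (117 GB) in disk 4; 11 GB remain.
Put f7 (66 GB) in disk 5; 62 GB remain.
Put f8 (95 GB) in disk 6; 33 GB remain.
Put f9 (49 GB) in disk 5; 13 GB remain.
Put f10 (10 GB) in disk 1; 4 GB remain.
Put f11 (86 GB) in disk 7; 42 GB remain.
7 disks × 128 GB = 896 GB; used 746 GB; unused 150 GB.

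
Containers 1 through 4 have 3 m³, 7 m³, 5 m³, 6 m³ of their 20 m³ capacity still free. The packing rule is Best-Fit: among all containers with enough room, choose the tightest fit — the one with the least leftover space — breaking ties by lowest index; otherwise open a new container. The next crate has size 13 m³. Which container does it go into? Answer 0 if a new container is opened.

No container has ≥ 13 m³ free, so a new container is opened.

0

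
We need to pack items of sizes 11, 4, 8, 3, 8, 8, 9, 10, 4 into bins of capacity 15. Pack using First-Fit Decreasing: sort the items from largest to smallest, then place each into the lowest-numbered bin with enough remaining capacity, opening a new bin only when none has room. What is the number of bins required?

Sorted descending: 11, 10, 9, 8, 8, 8, 4, 4, 3.
11 → bin 1 (remaining 4)
10 → bin 2 (remaining 5)
9 → bin 3 (remaining 6)
8 → bin 4 (remaining 7)
8 → bin 5 (remaining 7)
8 → bin 6 (remaining 7)
4 → bin 1 (remaining 0)
4 → bin 2 (remaining 1)
3 → bin 3 (remaining 3)
Final bins: [11,4] [10,4] [9,3] [8] [8] [8].

6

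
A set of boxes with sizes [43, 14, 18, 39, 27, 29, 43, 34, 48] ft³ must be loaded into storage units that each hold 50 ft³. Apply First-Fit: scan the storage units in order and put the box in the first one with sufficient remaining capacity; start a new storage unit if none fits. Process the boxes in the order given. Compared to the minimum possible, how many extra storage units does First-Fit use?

First-Fit: [43] [14,18] [39] [27] [29] [43] [34] [48] → 8 storage units.
7 boxes exceed 25 ft³ (half the capacity), and no two of those can share a storage unit, so at least 7 storage units are needed.
An optimal packing achieves that bound: [48] [43] [43] [39] [34,14] [29,18] [27] → 7 storage units.
Excess: 8 − 7 = 1.

1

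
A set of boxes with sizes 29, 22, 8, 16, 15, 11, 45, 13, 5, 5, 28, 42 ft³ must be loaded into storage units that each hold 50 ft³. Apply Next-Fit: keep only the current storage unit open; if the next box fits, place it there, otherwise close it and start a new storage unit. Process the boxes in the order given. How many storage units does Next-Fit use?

29 ft³ → storage unit 1 (remaining 21 ft³)
22 ft³ → storage unit 2 (remaining 28 ft³)
8 ft³ → storage unit 2 (remaining 20 ft³)
16 ft³ → storage unit 2 (remaining 4 ft³)
15 ft³ → storage unit 3 (remaining 35 ft³)
11 ft³ → storage unit 3 (remaining 24 ft³)
45 ft³ → storage unit 4 (remaining 5 ft³)
13 ft³ → storage unit 5 (remaining 37 ft³)
5 ft³ → storage unit 5 (remaining 32 ft³)
5 ft³ → storage unit 5 (remaining 27 ft³)
28 ft³ → storage unit 6 (remaining 22 ft³)
42 ft³ → storage unit 7 (remaining 8 ft³)
Final storage units: [29] [22,8,16] [15,11] [45] [13,5,5] [28] [42].

7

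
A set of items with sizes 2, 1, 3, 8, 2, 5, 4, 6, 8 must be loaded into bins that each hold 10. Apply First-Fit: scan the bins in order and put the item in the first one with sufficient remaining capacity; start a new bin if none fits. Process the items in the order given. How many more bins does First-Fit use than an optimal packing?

First-Fit: [2,1,3,2] [8] [5,4] [6] [8] → 5 bins.
Total size 39; any packing needs at least ⌈39/10⌉ = 4 bins.
An optimal packing achieves that bound: [8,2] [8,2] [6,4] [5,3,1] → 4 bins.
Excess: 5 − 4 = 1.

1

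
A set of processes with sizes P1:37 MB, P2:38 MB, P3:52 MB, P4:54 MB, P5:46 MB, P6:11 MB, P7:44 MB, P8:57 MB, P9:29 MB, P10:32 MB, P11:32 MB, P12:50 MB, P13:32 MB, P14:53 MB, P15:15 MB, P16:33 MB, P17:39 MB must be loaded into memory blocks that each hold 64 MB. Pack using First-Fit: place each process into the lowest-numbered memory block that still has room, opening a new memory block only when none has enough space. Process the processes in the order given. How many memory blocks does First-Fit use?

memory block 1: place P1 (37 MB), 27 MB left
memory block 2: place P2 (38 MB), 26 MB left
memory block 3: place P3 (52 MB), 12 MB left
memory block 4: place P4 (54 MB), 10 MB left
memory block 5: place P5 (46 MB), 18 MB left
memory block 1: place P6 (11 MB), 16 MB left
memory block 6: place P7 (44 MB), 20 MB left
memory block 7: place P8 (57 MB), 7 MB left
memory block 8: place P9 (29 MB), 35 MB left
memory block 8: place P10 (32 MB), 3 MB left
memory block 9: place P11 (32 MB), 32 MB left
memory block 10: place P12 (50 MB), 14 MB left
memory block 9: place P13 (32 MB), 0 MB left
memory block 11: place P14 (53 MB), 11 MB left
memory block 1: place P15 (15 MB), 1 MB left
memory block 12: place P16 (33 MB), 31 MB left
memory block 13: place P17 (39 MB), 25 MB left
Final memory blocks: [37,11,15] [38] [52] [54] [46] [44] [57] [29,32] [32,32] [50] [53] [33] [39].

13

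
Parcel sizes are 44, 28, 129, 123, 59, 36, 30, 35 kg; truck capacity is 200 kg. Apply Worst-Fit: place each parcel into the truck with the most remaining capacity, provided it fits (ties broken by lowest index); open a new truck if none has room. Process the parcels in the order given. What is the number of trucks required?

Put 44 kg in truck 1; 156 kg remain.
Put 28 kg in truck 1; 128 kg remain.
Put 129 kg in truck 2; 71 kg remain.
Put 123 kg in truck 1; 5 kg remain.
Put 59 kg in truck 2; 12 kg remain.
Put 36 kg in truck 3; 164 kg remain.
Put 30 kg in truck 3; 134 kg remain.
Put 35 kg in truck 3; 99 kg remain.
Final trucks: [44,28,123] [129,59] [36,30,35].

3 trucks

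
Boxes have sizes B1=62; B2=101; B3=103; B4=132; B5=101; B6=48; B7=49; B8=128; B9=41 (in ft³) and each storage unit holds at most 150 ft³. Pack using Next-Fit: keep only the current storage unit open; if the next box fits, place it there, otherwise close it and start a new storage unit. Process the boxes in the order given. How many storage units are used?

Put B1 (62 ft³) in storage unit 1; 88 ft³ remain.
Put B2 (101 ft³) in storage unit 2; 49 ft³ remain.
Put B3 (103 ft³) in storage unit 3; 47 ft³ remain.
Put B4 (132 ft³) in storage unit 4; 18 ft³ remain.
Put B5 (101 ft³) in storage unit 5; 49 ft³ remain.
Put B6 (48 ft³) in storage unit 5; 1 ft³ remain.
Put B7 (49 ft³) in storage unit 6; 101 ft³ remain.
Put B8 (128 ft³) in storage unit 7; 22 ft³ remain.
Put B9 (41 ft³) in storage unit 8; 109 ft³ remain.

8 storage units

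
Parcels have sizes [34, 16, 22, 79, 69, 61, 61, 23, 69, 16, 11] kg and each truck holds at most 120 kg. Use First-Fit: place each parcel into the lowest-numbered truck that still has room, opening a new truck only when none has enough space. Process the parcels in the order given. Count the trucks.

truck 1: place 34 kg, 86 kg left
truck 1: place 16 kg, 70 kg left
truck 1: place 22 kg, 48 kg left
truck 2: place 79 kg, 41 kg left
truck 3: place 69 kg, 51 kg left
truck 4: place 61 kg, 59 kg left
truck 5: place 61 kg, 59 kg left
truck 1: place 23 kg, 25 kg left
truck 6: place 69 kg, 51 kg left
truck 1: place 16 kg, 9 kg left
truck 2: place 11 kg, 30 kg left
Final trucks: [34,16,22,23,16] [79,11] [69] [61] [61] [69].

6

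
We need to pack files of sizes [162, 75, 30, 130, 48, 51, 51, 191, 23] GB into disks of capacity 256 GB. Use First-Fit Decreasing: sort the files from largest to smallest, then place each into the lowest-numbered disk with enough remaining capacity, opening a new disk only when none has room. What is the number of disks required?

Sorted descending: 191, 162, 130, 75, 51, 51, 48, 30, 23.
Put 191 GB in disk 1; 65 GB remain.
Put 162 GB in disk 2; 94 GB remain.
Put 130 GB in disk 3; 126 GB remain.
Put 75 GB in disk 2; 19 GB remain.
Put 51 GB in disk 1; 14 GB remain.
Put 51 GB in disk 3; 75 GB remain.
Put 48 GB in disk 3; 27 GB remain.
Put 30 GB in disk 4; 226 GB remain.
Put 23 GB in disk 3; 4 GB remain.
Final disks: [191,51] [162,75] [130,51,48,23] [30].

4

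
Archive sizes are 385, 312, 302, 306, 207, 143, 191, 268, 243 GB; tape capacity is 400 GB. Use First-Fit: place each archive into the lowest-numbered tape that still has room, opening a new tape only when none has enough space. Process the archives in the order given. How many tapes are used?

8

tape 1: place 385 GB, 15 GB left
tape 2: place 312 GB, 88 GB left
tape 3: place 302 GB, 98 GB left
tape 4: place 306 GB, 94 GB left
tape 5: place 207 GB, 193 GB left
tape 5: place 143 GB, 50 GB left
tape 6: place 191 GB, 209 GB left
tape 7: place 268 GB, 132 GB left
tape 8: place 243 GB, 157 GB left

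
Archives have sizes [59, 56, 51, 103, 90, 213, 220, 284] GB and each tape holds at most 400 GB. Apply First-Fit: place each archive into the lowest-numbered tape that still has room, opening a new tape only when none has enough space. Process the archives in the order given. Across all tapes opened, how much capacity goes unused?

59 GB → tape 1 (remaining 341 GB)
56 GB → tape 1 (remaining 285 GB)
51 GB → tape 1 (remaining 234 GB)
103 GB → tape 1 (remaining 131 GB)
90 GB → tape 1 (remaining 41 GB)
213 GB → tape 2 (remaining 187 GB)
220 GB → tape 3 (remaining 180 GB)
284 GB → tape 4 (remaining 116 GB)
4 tapes × 400 GB = 1600 GB; used 1076 GB; unused 524 GB.

524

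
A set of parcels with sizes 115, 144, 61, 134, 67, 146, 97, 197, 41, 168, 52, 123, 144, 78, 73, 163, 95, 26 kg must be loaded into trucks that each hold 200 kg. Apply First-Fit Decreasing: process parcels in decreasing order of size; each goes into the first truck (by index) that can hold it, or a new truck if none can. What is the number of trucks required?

Sorted descending: 197, 168, 163, 146, 144, 144, 134, 123, 115, 97, 95, 78, 73, 67, 61, 52, 41, 26.
Put 197 kg in truck 1; 3 kg remain.
Put 168 kg in truck 2; 32 kg remain.
Put 163 kg in truck 3; 37 kg remain.
Put 146 kg in truck 4; 54 kg remain.
Put 144 kg in truck 5; 56 kg remain.
Put 144 kg in truck 6; 56 kg remain.
Put 134 kg in truck 7; 66 kg remain.
Put 123 kg in truck 8; 77 kg remain.
Put 115 kg in truck 9; 85 kg remain.
Put 97 kg in truck 10; 103 kg remain.
Put 95 kg in truck 10; 8 kg remain.
Put 78 kg in truck 9; 7 kg remain.
Put 73 kg in truck 8; 4 kg remain.
Put 67 kg in truck 11; 133 kg remain.
Put 61 kg in truck 7; 5 kg remain.
Put 52 kg in truck 4; 2 kg remain.
Put 41 kg in truck 5; 15 kg remain.
Put 26 kg in truck 2; 6 kg remain.

11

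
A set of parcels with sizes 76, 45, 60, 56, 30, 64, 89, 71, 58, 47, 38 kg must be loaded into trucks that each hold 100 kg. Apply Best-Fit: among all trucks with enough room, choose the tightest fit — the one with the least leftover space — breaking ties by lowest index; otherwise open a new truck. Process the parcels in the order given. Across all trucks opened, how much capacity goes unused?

166

truck 1: place 76 kg, 24 kg left
truck 2: place 45 kg, 55 kg left
truck 3: place 60 kg, 40 kg left
truck 4: place 56 kg, 44 kg left
truck 3: place 30 kg, 10 kg left
truck 5: place 64 kg, 36 kg left
truck 6: place 89 kg, 11 kg left
truck 7: place 71 kg, 29 kg left
truck 8: place 58 kg, 42 kg left
truck 2: place 47 kg, 8 kg left
truck 8: place 38 kg, 4 kg left
8 trucks × 100 kg = 800 kg; used 634 kg; unused 166 kg.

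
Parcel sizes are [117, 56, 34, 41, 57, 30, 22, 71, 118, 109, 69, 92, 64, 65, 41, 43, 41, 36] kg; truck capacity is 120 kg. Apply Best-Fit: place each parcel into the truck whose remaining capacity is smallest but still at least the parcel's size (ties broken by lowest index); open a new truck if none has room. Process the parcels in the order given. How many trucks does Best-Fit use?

truck 1: place 117 kg, 3 kg left
truck 2: place 56 kg, 64 kg left
truck 2: place 34 kg, 30 kg left
truck 3: place 41 kg, 79 kg left
truck 3: place 57 kg, 22 kg left
truck 2: place 30 kg, 0 kg left
truck 3: place 22 kg, 0 kg left
truck 4: place 71 kg, 49 kg left
truck 5: place 118 kg, 2 kg left
truck 6: place 109 kg, 11 kg left
truck 7: place 69 kg, 51 kg left
truck 8: place 92 kg, 28 kg left
truck 9: place 64 kg, 56 kg left
truck 10: place 65 kg, 55 kg left
truck 4: place 41 kg, 8 kg left
truck 7: place 43 kg, 8 kg left
truck 10: place 41 kg, 14 kg left
truck 9: place 36 kg, 20 kg left
Final trucks: [117] [56,34,30] [41,57,22] [71,41] [118] [109] [69,43] [92] [64,36] [65,41].

10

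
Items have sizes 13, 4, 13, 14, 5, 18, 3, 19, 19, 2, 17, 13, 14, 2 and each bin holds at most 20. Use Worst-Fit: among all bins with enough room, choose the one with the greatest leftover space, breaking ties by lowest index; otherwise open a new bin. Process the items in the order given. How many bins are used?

9

bin 1: place 13, 7 left
bin 1: place 4, 3 left
bin 2: place 13, 7 left
bin 3: place 14, 6 left
bin 2: place 5, 2 left
bin 4: place 18, 2 left
bin 3: place 3, 3 left
bin 5: place 19, 1 left
bin 6: place 19, 1 left
bin 1: place 2, 1 left
bin 7: place 17, 3 left
bin 8: place 13, 7 left
bin 9: place 14, 6 left
bin 8: place 2, 5 left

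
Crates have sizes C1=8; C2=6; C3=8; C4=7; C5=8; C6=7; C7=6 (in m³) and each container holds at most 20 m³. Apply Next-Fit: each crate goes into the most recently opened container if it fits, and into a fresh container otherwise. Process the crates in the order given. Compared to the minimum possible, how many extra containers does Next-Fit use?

Next-Fit: [8,6] [8,7] [8,7] [6] → 4 containers.
Total size 50 m³; any packing needs at least ⌈50/20⌉ = 3 containers.
An optimal packing achieves that bound: [8,8] [8,7] [7,6,6] → 3 containers.
Excess: 4 − 3 = 1.

1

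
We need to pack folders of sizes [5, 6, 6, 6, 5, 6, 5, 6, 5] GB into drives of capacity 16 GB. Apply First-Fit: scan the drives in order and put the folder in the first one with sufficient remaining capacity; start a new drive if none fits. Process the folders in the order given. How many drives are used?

4

5 GB → drive 1 (remaining 11 GB)
6 GB → drive 1 (remaining 5 GB)
6 GB → drive 2 (remaining 10 GB)
6 GB → drive 2 (remaining 4 GB)
5 GB → drive 1 (remaining 0 GB)
6 GB → drive 3 (remaining 10 GB)
5 GB → drive 3 (remaining 5 GB)
6 GB → drive 4 (remaining 10 GB)
5 GB → drive 3 (remaining 0 GB)
Final drives: [5,6,5] [6,6] [6,5,5] [6].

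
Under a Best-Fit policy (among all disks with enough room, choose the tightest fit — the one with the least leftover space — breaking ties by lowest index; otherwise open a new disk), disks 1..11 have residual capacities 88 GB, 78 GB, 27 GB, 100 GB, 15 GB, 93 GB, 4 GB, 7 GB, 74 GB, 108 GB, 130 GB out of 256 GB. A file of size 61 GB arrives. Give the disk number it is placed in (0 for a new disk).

9

Disks with room: disk 1 (88 GB), disk 2 (78 GB), disk 4 (100 GB), disk 6 (93 GB), disk 9 (74 GB), disk 10 (108 GB), disk 11 (130 GB).
Tightest fit is disk 9 with 74 GB free.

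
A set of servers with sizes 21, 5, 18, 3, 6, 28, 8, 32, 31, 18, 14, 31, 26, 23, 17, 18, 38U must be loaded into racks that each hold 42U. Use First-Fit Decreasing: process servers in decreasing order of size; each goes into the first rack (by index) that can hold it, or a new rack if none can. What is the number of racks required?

Sorted descending: 38, 32, 31, 31, 28, 26, 23, 21, 18, 18, 18, 17, 14, 8, 6, 5, 3.
38U → rack 1 (remaining 4U)
32U → rack 2 (remaining 10U)
31U → rack 3 (remaining 11U)
31U → rack 4 (remaining 11U)
28U → rack 5 (remaining 14U)
26U → rack 6 (remaining 16U)
23U → rack 7 (remaining 19U)
21U → rack 8 (remaining 21U)
18U → rack 7 (remaining 1U)
18U → rack 8 (remaining 3U)
18U → rack 9 (remaining 24U)
17U → rack 9 (remaining 7U)
14U → rack 5 (remaining 0U)
8U → rack 2 (remaining 2U)
6U → rack 3 (remaining 5U)
5U → rack 3 (remaining 0U)
3U → rack 1 (remaining 1U)

9 racks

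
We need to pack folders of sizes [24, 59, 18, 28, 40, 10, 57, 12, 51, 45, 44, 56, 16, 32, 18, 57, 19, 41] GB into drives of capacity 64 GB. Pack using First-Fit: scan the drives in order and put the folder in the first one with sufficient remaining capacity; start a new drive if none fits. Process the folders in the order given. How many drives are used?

12 drives

drive 1: place 24 GB, 40 GB left
drive 2: place 59 GB, 5 GB left
drive 1: place 18 GB, 22 GB left
drive 3: place 28 GB, 36 GB left
drive 4: place 40 GB, 24 GB left
drive 1: place 10 GB, 12 GB left
drive 5: place 57 GB, 7 GB left
drive 1: place 12 GB, 0 GB left
drive 6: place 51 GB, 13 GB left
drive 7: place 45 GB, 19 GB left
drive 8: place 44 GB, 20 GB left
drive 9: place 56 GB, 8 GB left
drive 3: place 16 GB, 20 GB left
drive 10: place 32 GB, 32 GB left
drive 3: place 18 GB, 2 GB left
drive 11: place 57 GB, 7 GB left
drive 4: place 19 GB, 5 GB left
drive 12: place 41 GB, 23 GB left
Final drives: [24,18,10,12] [59] [28,16,18] [40,19] [57] [51] [45] [44] [56] [32] [57] [41].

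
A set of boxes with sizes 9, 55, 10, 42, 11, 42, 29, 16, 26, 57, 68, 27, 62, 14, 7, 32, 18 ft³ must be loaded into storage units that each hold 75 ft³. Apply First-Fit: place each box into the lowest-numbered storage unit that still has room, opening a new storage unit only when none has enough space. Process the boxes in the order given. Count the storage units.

storage unit 1: place 9 ft³, 66 ft³ left
storage unit 1: place 55 ft³, 11 ft³ left
storage unit 1: place 10 ft³, 1 ft³ left
storage unit 2: place 42 ft³, 33 ft³ left
storage unit 2: place 11 ft³, 22 ft³ left
storage unit 3: place 42 ft³, 33 ft³ left
storage unit 3: place 29 ft³, 4 ft³ left
storage unit 2: place 16 ft³, 6 ft³ left
storage unit 4: place 26 ft³, 49 ft³ left
storage unit 5: place 57 ft³, 18 ft³ left
storage unit 6: place 68 ft³, 7 ft³ left
storage unit 4: place 27 ft³, 22 ft³ left
storage unit 7: place 62 ft³, 13 ft³ left
storage unit 4: place 14 ft³, 8 ft³ left
storage unit 4: place 7 ft³, 1 ft³ left
storage unit 8: place 32 ft³, 43 ft³ left
storage unit 5: place 18 ft³, 0 ft³ left

8 storage units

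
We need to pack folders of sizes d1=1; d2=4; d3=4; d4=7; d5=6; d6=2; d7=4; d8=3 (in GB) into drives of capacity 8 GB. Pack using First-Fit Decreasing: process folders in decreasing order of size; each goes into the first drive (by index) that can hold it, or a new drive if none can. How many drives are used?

Sorted descending: 7, 6, 4, 4, 4, 3, 2, 1.
Put 7 GB in drive 1; 1 GB remain.
Put 6 GB in drive 2; 2 GB remain.
Put 4 GB in drive 3; 4 GB remain.
Put 4 GB in drive 3; 0 GB remain.
Put 4 GB in drive 4; 4 GB remain.
Put 3 GB in drive 4; 1 GB remain.
Put 2 GB in drive 2; 0 GB remain.
Put 1 GB in drive 1; 0 GB remain.
Final drives: [7,1] [6,2] [4,4] [4,3].

4 drives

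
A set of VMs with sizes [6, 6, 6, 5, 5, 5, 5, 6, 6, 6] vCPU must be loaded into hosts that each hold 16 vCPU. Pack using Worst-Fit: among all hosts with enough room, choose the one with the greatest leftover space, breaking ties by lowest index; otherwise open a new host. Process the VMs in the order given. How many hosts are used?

4 hosts

Put 6 vCPU in host 1; 10 vCPU remain.
Put 6 vCPU in host 1; 4 vCPU remain.
Put 6 vCPU in host 2; 10 vCPU remain.
Put 5 vCPU in host 2; 5 vCPU remain.
Put 5 vCPU in host 2; 0 vCPU remain.
Put 5 vCPU in host 3; 11 vCPU remain.
Put 5 vCPU in host 3; 6 vCPU remain.
Put 6 vCPU in host 3; 0 vCPU remain.
Put 6 vCPU in host 4; 10 vCPU remain.
Put 6 vCPU in host 4; 4 vCPU remain.
Final hosts: [6,6] [6,5,5] [5,5,6] [6,6].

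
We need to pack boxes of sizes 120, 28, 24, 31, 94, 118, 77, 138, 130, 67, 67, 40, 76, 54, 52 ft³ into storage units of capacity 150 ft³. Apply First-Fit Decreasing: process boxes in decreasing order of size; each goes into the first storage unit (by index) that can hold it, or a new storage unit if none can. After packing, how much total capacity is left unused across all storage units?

Sorted descending: 138, 130, 120, 118, 94, 77, 76, 67, 67, 54, 52, 40, 31, 28, 24.
storage unit 1: place 138 ft³, 12 ft³ left
storage unit 2: place 130 ft³, 20 ft³ left
storage unit 3: place 120 ft³, 30 ft³ left
storage unit 4: place 118 ft³, 32 ft³ left
storage unit 5: place 94 ft³, 56 ft³ left
storage unit 6: place 77 ft³, 73 ft³ left
storage unit 7: place 76 ft³, 74 ft³ left
storage unit 6: place 67 ft³, 6 ft³ left
storage unit 7: place 67 ft³, 7 ft³ left
storage unit 5: place 54 ft³, 2 ft³ left
storage unit 8: place 52 ft³, 98 ft³ left
storage unit 8: place 40 ft³, 58 ft³ left
storage unit 4: place 31 ft³, 1 ft³ left
storage unit 3: place 28 ft³, 2 ft³ left
storage unit 8: place 24 ft³, 34 ft³ left
8 storage units × 150 ft³ = 1200 ft³; used 1116 ft³; unused 84 ft³.

84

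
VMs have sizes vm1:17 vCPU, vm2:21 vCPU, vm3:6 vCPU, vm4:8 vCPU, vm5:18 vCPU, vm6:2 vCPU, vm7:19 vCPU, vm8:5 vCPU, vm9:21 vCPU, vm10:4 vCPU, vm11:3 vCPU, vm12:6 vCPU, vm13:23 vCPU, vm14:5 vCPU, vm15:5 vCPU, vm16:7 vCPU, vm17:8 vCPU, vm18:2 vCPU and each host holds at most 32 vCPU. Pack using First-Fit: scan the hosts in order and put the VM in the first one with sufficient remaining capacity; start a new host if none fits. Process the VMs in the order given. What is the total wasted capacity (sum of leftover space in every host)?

12

Put vm1 (17 vCPU) in host 1; 15 vCPU remain.
Put vm2 (21 vCPU) in host 2; 11 vCPU remain.
Put vm3 (6 vCPU) in host 1; 9 vCPU remain.
Put vm4 (8 vCPU) in host 1; 1 vCPU remain.
Put vm5 (18 vCPU) in host 3; 14 vCPU remain.
Put vm6 (2 vCPU) in host 2; 9 vCPU remain.
Put vm7 (19 vCPU) in host 4; 13 vCPU remain.
Put vm8 (5 vCPU) in host 2; 4 vCPU remain.
Put vm9 (21 vCPU) in host 5; 11 vCPU remain.
Put vm10 (4 vCPU) in host 2; 0 vCPU remain.
Put vm11 (3 vCPU) in host 3; 11 vCPU remain.
Put vm12 (6 vCPU) in host 3; 5 vCPU remain.
Put vm13 (23 vCPU) in host 6; 9 vCPU remain.
Put vm14 (5 vCPU) in host 3; 0 vCPU remain.
Put vm15 (5 vCPU) in host 4; 8 vCPU remain.
Put vm16 (7 vCPU) in host 4; 1 vCPU remain.
Put vm17 (8 vCPU) in host 5; 3 vCPU remain.
Put vm18 (2 vCPU) in host 5; 1 vCPU remain.
6 hosts × 32 vCPU = 192 vCPU; used 180 vCPU; unused 12 vCPU.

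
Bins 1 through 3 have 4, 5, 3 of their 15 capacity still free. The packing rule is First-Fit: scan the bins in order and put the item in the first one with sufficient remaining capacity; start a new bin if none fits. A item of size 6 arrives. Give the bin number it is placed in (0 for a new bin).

No bin has ≥ 6 free, so a new bin is opened.

0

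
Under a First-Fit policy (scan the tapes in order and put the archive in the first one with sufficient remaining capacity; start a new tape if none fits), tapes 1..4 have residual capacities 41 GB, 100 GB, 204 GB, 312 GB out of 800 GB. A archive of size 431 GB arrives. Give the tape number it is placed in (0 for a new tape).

No tape has ≥ 431 GB free, so a new tape is opened.

0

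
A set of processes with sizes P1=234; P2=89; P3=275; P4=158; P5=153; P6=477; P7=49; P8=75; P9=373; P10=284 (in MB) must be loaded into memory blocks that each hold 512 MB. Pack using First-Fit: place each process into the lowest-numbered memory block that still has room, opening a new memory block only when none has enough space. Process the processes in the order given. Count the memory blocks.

Put P1 (234 MB) in memory block 1; 278 MB remain.
Put P2 (89 MB) in memory block 1; 189 MB remain.
Put P3 (275 MB) in memory block 2; 237 MB remain.
Put P4 (158 MB) in memory block 1; 31 MB remain.
Put P5 (153 MB) in memory block 2; 84 MB remain.
Put P6 (477 MB) in memory block 3; 35 MB remain.
Put P7 (49 MB) in memory block 2; 35 MB remain.
Put P8 (75 MB) in memory block 4; 437 MB remain.
Put P9 (373 MB) in memory block 4; 64 MB remain.
Put P10 (284 MB) in memory block 5; 228 MB remain.
Final memory blocks: [234,89,158] [275,153,49] [477] [75,373] [284].

5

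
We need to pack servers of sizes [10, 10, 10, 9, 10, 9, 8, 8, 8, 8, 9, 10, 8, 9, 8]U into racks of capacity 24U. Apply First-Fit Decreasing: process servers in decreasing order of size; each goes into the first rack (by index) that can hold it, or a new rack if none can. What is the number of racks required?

7 racks

Sorted descending: 10, 10, 10, 10, 10, 9, 9, 9, 9, 8, 8, 8, 8, 8, 8.
rack 1: place 10U, 14U left
rack 1: place 10U, 4U left
rack 2: place 10U, 14U left
rack 2: place 10U, 4U left
rack 3: place 10U, 14U left
rack 3: place 9U, 5U left
rack 4: place 9U, 15U left
rack 4: place 9U, 6U left
rack 5: place 9U, 15U left
rack 5: place 8U, 7U left
rack 6: place 8U, 16U left
rack 6: place 8U, 8U left
rack 6: place 8U, 0U left
rack 7: place 8U, 16U left
rack 7: place 8U, 8U left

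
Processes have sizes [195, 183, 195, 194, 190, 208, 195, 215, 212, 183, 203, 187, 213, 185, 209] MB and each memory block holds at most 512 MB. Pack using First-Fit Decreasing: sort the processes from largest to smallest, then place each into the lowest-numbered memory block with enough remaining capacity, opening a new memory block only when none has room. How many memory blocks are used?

Sorted descending: 215, 213, 212, 209, 208, 203, 195, 195, 195, 194, 190, 187, 185, 183, 183.
Put 215 MB in memory block 1; 297 MB remain.
Put 213 MB in memory block 1; 84 MB remain.
Put 212 MB in memory block 2; 300 MB remain.
Put 209 MB in memory block 2; 91 MB remain.
Put 208 MB in memory block 3; 304 MB remain.
Put 203 MB in memory block 3; 101 MB remain.
Put 195 MB in memory block 4; 317 MB remain.
Put 195 MB in memory block 4; 122 MB remain.
Put 195 MB in memory block 5; 317 MB remain.
Put 194 MB in memory block 5; 123 MB remain.
Put 190 MB in memory block 6; 322 MB remain.
Put 187 MB in memory block 6; 135 MB remain.
Put 185 MB in memory block 7; 327 MB remain.
Put 183 MB in memory block 7; 144 MB remain.
Put 183 MB in memory block 8; 329 MB remain.

8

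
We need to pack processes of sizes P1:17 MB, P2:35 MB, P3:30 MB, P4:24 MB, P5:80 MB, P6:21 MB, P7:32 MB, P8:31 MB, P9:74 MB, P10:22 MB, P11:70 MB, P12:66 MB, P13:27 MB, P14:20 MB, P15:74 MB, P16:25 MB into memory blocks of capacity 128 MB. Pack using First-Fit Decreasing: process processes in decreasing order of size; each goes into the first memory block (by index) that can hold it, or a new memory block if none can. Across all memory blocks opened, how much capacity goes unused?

Sorted descending: 80, 74, 74, 70, 66, 35, 32, 31, 30, 27, 25, 24, 22, 21, 20, 17.
80 MB → memory block 1 (remaining 48 MB)
74 MB → memory block 2 (remaining 54 MB)
74 MB → memory block 3 (remaining 54 MB)
70 MB → memory block 4 (remaining 58 MB)
66 MB → memory block 5 (remaining 62 MB)
35 MB → memory block 1 (remaining 13 MB)
32 MB → memory block 2 (remaining 22 MB)
31 MB → memory block 3 (remaining 23 MB)
30 MB → memory block 4 (remaining 28 MB)
27 MB → memory block 4 (remaining 1 MB)
25 MB → memory block 5 (remaining 37 MB)
24 MB → memory block 5 (remaining 13 MB)
22 MB → memory block 2 (remaining 0 MB)
21 MB → memory block 3 (remaining 2 MB)
20 MB → memory block 6 (remaining 108 MB)
17 MB → memory block 6 (remaining 91 MB)
6 memory blocks × 128 MB = 768 MB; used 648 MB; unused 120 MB.

120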